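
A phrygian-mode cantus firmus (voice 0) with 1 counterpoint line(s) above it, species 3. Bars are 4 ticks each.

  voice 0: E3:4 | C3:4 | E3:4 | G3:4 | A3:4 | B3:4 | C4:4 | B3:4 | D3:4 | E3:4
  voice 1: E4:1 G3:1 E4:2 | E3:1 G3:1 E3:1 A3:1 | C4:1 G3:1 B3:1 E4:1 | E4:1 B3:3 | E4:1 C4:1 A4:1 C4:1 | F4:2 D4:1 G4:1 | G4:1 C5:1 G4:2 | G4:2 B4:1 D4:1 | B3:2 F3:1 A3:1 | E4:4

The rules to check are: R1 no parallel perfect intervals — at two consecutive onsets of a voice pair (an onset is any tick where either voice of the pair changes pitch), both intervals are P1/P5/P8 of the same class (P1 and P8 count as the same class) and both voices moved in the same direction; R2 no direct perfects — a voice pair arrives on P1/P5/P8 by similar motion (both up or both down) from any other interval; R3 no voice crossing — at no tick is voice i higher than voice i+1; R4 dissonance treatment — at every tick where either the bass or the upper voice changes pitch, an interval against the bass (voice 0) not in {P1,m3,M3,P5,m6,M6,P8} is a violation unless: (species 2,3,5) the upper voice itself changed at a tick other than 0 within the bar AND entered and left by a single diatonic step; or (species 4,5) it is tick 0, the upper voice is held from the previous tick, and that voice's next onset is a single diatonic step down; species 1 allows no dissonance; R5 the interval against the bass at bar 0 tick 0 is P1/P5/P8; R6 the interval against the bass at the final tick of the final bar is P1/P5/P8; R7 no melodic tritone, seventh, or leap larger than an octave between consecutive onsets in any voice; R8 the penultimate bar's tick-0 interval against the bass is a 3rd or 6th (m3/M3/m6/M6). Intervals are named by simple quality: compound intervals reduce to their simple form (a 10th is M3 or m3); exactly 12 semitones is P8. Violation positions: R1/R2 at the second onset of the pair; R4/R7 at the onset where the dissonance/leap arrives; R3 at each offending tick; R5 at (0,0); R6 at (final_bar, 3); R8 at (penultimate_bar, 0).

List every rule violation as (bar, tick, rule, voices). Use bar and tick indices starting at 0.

(4, 0, R2, (0, 1))
(5, 0, R4, (0, 1))
(8, 2, R7, (1,))
(9, 0, R2, (0, 1))

bar 0: v0=E3 v1=E4 downbeat P8
bar 1: v0=C3 v1=E3 downbeat M3
bar 2: v0=E3 v1=C4 downbeat m6
bar 3: v0=G3 v1=E4 downbeat M6
bar 4: v0=A3 v1=E4 downbeat P5
bar 5: v0=B3 v1=F4 downbeat TT
bar 6: v0=C4 v1=G4 downbeat P5
bar 7: v0=B3 v1=G4 downbeat m6
bar 8: v0=D3 v1=B3 downbeat M6
bar 9: v0=E3 v1=E4 downbeat P8
  -> R2 @ bar 4 tick 0 v(0, 1): G3/B3 M3 -> A3/E4 P5 similar
  -> R4 @ bar 5 tick 0 v(0, 1): B3/F4 TT untreated
  -> R7 @ bar 8 tick 2 v(1,): B3->F3 leap 6st
  -> R2 @ bar 9 tick 0 v(0, 1): D3/A3 P5 -> E3/E4 P8 similar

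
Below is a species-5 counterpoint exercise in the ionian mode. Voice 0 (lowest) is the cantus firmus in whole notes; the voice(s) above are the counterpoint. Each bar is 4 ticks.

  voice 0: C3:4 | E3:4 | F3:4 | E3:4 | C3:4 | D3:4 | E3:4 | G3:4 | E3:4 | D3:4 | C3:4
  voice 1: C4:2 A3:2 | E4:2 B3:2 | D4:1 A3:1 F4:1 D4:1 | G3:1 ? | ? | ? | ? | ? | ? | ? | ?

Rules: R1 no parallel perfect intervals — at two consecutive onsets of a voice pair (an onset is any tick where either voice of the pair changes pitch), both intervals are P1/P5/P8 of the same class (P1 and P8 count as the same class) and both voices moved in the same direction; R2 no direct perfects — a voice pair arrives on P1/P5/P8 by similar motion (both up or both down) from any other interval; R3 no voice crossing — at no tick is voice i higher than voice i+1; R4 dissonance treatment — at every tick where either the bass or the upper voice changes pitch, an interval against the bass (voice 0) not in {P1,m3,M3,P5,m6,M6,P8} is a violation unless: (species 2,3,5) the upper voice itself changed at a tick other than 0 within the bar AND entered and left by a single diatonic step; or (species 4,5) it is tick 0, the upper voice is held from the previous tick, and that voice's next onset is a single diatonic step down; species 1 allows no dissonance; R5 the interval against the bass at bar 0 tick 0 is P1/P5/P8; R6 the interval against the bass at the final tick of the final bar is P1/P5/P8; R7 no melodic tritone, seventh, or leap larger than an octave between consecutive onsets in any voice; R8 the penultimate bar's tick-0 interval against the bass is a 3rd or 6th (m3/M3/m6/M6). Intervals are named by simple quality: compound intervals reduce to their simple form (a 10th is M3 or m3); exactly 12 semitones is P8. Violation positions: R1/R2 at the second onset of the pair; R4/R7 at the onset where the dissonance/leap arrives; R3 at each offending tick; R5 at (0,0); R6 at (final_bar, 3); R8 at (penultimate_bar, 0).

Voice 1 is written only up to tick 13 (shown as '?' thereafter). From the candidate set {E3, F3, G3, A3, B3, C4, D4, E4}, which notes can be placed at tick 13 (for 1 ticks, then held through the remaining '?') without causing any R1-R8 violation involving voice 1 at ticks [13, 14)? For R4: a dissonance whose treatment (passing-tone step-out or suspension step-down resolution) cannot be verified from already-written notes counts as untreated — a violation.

E3: legal
F3: violates R4
G3: legal
A3: violates R4
B3: legal
C4: legal
D4: violates R4
E4: legal

{B3, C4, E3, E4, G3}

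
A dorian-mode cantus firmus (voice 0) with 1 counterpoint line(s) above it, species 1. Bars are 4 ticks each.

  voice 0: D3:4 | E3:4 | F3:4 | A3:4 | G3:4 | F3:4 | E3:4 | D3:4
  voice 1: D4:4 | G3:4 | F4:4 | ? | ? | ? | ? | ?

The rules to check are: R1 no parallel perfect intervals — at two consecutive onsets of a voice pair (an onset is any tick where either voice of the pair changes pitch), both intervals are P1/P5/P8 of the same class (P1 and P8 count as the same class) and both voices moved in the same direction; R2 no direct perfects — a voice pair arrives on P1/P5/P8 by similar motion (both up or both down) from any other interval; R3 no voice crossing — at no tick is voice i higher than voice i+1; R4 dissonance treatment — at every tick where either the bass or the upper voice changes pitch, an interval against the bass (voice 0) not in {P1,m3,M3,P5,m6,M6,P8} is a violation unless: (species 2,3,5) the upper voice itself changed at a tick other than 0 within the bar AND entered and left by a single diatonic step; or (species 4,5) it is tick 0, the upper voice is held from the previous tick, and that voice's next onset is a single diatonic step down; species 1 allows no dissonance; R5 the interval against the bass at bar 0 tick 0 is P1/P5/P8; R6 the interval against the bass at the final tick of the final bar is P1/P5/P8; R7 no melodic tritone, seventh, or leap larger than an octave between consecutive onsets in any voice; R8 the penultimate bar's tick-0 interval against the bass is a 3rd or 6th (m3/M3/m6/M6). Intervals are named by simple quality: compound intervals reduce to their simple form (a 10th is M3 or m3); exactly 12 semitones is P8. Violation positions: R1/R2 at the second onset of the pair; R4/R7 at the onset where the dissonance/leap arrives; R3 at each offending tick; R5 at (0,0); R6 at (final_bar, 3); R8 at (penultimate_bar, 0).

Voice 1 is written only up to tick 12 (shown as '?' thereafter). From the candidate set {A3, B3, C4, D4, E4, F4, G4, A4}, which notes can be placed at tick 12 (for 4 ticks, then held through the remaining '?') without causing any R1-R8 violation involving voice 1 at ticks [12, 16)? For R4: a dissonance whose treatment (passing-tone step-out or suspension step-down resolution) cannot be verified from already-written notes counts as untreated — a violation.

A3: legal
B3: violates R4,R7
C4: legal
D4: violates R4
E4: legal
F4: legal
G4: violates R4
A4: violates R1

{A3, C4, E4, F4}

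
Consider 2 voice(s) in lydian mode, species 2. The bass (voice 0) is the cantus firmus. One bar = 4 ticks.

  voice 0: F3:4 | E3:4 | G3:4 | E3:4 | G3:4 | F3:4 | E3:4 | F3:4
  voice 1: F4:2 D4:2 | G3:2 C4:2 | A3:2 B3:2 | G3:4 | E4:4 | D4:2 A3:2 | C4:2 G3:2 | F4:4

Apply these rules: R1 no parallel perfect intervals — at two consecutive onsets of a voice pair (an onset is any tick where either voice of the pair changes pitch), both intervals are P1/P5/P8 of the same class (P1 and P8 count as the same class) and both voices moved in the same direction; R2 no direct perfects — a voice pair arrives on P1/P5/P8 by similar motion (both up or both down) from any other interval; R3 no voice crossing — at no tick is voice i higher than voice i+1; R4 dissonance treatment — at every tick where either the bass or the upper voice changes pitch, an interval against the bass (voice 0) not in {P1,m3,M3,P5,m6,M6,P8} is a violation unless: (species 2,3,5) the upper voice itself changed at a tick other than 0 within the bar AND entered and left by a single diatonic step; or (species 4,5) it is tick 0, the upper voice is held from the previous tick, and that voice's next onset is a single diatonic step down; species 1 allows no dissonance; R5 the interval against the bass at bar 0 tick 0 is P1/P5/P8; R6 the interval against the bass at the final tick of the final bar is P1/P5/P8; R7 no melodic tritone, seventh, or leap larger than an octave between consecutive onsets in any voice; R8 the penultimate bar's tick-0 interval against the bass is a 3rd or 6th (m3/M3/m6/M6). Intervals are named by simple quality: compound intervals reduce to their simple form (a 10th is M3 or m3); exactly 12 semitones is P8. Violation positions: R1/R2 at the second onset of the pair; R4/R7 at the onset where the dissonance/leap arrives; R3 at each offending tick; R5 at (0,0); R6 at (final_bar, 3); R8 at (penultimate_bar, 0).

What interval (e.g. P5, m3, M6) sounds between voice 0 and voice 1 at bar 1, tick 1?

voice 0=E3 voice 1=G3 -> m3

m3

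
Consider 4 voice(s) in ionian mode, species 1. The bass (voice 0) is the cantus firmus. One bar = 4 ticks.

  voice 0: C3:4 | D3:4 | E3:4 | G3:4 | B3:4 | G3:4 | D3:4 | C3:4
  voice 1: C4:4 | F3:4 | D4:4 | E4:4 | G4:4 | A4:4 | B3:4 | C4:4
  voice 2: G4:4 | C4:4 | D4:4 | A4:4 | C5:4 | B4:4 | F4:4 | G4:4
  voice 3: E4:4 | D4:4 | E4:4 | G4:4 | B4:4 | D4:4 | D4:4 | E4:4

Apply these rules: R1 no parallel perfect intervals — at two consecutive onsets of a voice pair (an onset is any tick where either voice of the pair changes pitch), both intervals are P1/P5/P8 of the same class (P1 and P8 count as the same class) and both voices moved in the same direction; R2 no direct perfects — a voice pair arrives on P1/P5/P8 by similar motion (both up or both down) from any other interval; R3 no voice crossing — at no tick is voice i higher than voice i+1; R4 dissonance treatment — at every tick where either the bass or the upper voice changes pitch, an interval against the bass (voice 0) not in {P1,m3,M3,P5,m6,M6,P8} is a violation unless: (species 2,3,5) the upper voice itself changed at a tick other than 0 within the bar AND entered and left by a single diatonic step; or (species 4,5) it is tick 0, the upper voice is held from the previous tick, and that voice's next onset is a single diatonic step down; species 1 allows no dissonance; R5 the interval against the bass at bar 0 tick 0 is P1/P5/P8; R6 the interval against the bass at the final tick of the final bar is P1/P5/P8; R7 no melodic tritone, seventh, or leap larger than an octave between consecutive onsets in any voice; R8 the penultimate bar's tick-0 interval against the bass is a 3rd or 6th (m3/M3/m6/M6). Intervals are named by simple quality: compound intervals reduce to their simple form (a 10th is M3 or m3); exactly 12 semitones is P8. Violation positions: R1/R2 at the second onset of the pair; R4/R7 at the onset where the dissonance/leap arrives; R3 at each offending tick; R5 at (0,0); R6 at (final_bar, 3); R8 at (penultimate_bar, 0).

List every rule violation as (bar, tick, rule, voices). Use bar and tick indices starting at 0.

(0, 0, R3, (2, 3))
(0, 0, R5, (0, 3))
(0, 1, R3, (2, 3))
(0, 2, R3, (2, 3))
(0, 3, R3, (2, 3))
(1, 0, R1, (1, 2))
(1, 0, R4, (0, 2))
(2, 0, R1, (0, 3))
(2, 0, R2, (1, 2))
(2, 0, R4, (0, 1))
(2, 0, R4, (0, 2))
(3, 0, R1, (0, 3))
(3, 0, R3, (2, 3))
(3, 0, R4, (0, 2))
(3, 1, R3, (2, 3))
(3, 2, R3, (2, 3))
(3, 3, R3, (2, 3))
(4, 0, R1, (0, 3))
(4, 0, R3, (2, 3))
(4, 0, R4, (0, 2))
(4, 1, R3, (2, 3))
(4, 2, R3, (2, 3))
(4, 3, R3, (2, 3))
(5, 0, R2, (0, 3))
(5, 0, R3, (2, 3))
(5, 0, R4, (0, 1))
(5, 1, R3, (2, 3))
(5, 2, R3, (2, 3))
(5, 3, R3, (2, 3))
(6, 0, R3, (2, 3))
(6, 0, R7, (1,))
(6, 0, R7, (2,))
(6, 0, R8, (0, 3))
(6, 1, R3, (2, 3))
(6, 2, R3, (2, 3))
(6, 3, R3, (2, 3))
(7, 0, R2, (1, 2))
(7, 0, R3, (2, 3))
(7, 1, R3, (2, 3))
(7, 2, R3, (2, 3))
(7, 3, R3, (2, 3))
(7, 3, R6, (0, 3))

bar 0: v0=C3 v1=C4 v2=G4 v3=E4 downbeat M3
bar 1: v0=D3 v1=F3 v2=C4 v3=D4 downbeat P8
bar 2: v0=E3 v1=D4 v2=D4 v3=E4 downbeat P8
bar 3: v0=G3 v1=E4 v2=A4 v3=G4 downbeat P8
bar 4: v0=B3 v1=G4 v2=C5 v3=B4 downbeat P8
bar 5: v0=G3 v1=A4 v2=B4 v3=D4 downbeat P5
bar 6: v0=D3 v1=B3 v2=F4 v3=D4 downbeat P8
bar 7: v0=C3 v1=C4 v2=G4 v3=E4 downbeat M3
  -> R3 @ bar 0 tick 0 v(2, 3): G4 above E4
  -> R5 @ bar 0 tick 0 v(0, 3): opens on M3
  -> R3 @ bar 0 tick 1 v(2, 3): G4 above E4
  -> R3 @ bar 0 tick 2 v(2, 3): G4 above E4
  -> R3 @ bar 0 tick 3 v(2, 3): G4 above E4
  -> R1 @ bar 1 tick 0 v(1, 2): C4/G4 P5 -> F3/C4 P5 similar
  -> R4 @ bar 1 tick 0 v(0, 2): D3/C4 m7 untreated
  -> R1 @ bar 2 tick 0 v(0, 3): D3/D4 P8 -> E3/E4 P8 similar
  -> R2 @ bar 2 tick 0 v(1, 2): F3/C4 P5 -> D4/D4 P1 similar
  -> R4 @ bar 2 tick 0 v(0, 1): E3/D4 m7 untreated
  -> R4 @ bar 2 tick 0 v(0, 2): E3/D4 m7 untreated
  -> R1 @ bar 3 tick 0 v(0, 3): E3/E4 P8 -> G3/G4 P8 similar
  -> R3 @ bar 3 tick 0 v(2, 3): A4 above G4
  -> R4 @ bar 3 tick 0 v(0, 2): G3/A4 M2 untreated
  -> R3 @ bar 3 tick 1 v(2, 3): A4 above G4
  -> R3 @ bar 3 tick 2 v(2, 3): A4 above G4
  -> R3 @ bar 3 tick 3 v(2, 3): A4 above G4
  -> R1 @ bar 4 tick 0 v(0, 3): G3/G4 P8 -> B3/B4 P8 similar
  -> R3 @ bar 4 tick 0 v(2, 3): C5 above B4
  -> R4 @ bar 4 tick 0 v(0, 2): B3/C5 m2 untreated
  -> R3 @ bar 4 tick 1 v(2, 3): C5 above B4
  -> R3 @ bar 4 tick 2 v(2, 3): C5 above B4
  -> R3 @ bar 4 tick 3 v(2, 3): C5 above B4
  -> R2 @ bar 5 tick 0 v(0, 3): B3/B4 P8 -> G3/D4 P5 similar
  -> R3 @ bar 5 tick 0 v(2, 3): B4 above D4
  -> R4 @ bar 5 tick 0 v(0, 1): G3/A4 M2 untreated
  -> R3 @ bar 5 tick 1 v(2, 3): B4 above D4
  -> R3 @ bar 5 tick 2 v(2, 3): B4 above D4
  -> R3 @ bar 5 tick 3 v(2, 3): B4 above D4
  -> R3 @ bar 6 tick 0 v(2, 3): F4 above D4
  -> R7 @ bar 6 tick 0 v(1,): A4->B3 leap 10st
  -> R7 @ bar 6 tick 0 v(2,): B4->F4 leap 6st
  -> R8 @ bar 6 tick 0 v(0, 3): penult P8 not 3rd/6th
  -> R3 @ bar 6 tick 1 v(2, 3): F4 above D4
  -> R3 @ bar 6 tick 2 v(2, 3): F4 above D4
  -> R3 @ bar 6 tick 3 v(2, 3): F4 above D4
  -> R2 @ bar 7 tick 0 v(1, 2): B3/F4 TT -> C4/G4 P5 similar
  -> R3 @ bar 7 tick 0 v(2, 3): G4 above E4
  -> R3 @ bar 7 tick 1 v(2, 3): G4 above E4
  -> R3 @ bar 7 tick 2 v(2, 3): G4 above E4
  -> R3 @ bar 7 tick 3 v(2, 3): G4 above E4
  -> R6 @ bar 7 tick 3 v(0, 3): closes on M3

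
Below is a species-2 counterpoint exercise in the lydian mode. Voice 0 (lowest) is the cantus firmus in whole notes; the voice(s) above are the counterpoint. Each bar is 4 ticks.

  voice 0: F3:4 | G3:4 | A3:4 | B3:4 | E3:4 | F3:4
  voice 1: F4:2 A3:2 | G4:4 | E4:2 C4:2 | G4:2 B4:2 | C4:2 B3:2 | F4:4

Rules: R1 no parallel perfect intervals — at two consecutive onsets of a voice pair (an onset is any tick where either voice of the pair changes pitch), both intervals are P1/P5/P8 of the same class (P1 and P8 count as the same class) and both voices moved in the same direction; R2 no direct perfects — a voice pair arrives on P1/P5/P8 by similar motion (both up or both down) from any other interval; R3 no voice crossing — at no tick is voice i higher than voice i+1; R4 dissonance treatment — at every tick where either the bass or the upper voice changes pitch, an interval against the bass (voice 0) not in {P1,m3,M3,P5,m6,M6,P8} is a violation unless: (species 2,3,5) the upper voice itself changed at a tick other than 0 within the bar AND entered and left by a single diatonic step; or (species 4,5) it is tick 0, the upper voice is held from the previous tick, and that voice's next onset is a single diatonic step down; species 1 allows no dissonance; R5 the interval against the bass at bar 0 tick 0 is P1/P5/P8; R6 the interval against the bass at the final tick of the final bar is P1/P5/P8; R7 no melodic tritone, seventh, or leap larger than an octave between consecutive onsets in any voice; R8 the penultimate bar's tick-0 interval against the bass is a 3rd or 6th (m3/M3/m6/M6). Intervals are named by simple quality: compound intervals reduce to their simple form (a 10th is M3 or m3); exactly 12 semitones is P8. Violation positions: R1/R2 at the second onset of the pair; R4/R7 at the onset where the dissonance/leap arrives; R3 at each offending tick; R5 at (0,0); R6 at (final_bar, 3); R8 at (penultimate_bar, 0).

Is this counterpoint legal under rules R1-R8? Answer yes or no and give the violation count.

No (5 violations)

bar 0: v0=F3 v1=F4 (P8)
bar 1: v0=G3 v1=G4 (P8)
bar 2: v0=A3 v1=E4 (P5)
bar 3: v0=B3 v1=G4 (m6)
bar 4: v0=E3 v1=C4 (m6)
bar 5: v0=F3 v1=F4 (P8)
  R2 @ bar1.0: F3/A3 M3 -> G3/G4 P8 similar
  R7 @ bar1.0: A3->G4 leap 10st
  R7 @ bar4.0: B4->C4 leap 11st
  R2 @ bar5.0: E3/B3 P5 -> F3/F4 P8 similar
  R7 @ bar5.0: B3->F4 leap 6st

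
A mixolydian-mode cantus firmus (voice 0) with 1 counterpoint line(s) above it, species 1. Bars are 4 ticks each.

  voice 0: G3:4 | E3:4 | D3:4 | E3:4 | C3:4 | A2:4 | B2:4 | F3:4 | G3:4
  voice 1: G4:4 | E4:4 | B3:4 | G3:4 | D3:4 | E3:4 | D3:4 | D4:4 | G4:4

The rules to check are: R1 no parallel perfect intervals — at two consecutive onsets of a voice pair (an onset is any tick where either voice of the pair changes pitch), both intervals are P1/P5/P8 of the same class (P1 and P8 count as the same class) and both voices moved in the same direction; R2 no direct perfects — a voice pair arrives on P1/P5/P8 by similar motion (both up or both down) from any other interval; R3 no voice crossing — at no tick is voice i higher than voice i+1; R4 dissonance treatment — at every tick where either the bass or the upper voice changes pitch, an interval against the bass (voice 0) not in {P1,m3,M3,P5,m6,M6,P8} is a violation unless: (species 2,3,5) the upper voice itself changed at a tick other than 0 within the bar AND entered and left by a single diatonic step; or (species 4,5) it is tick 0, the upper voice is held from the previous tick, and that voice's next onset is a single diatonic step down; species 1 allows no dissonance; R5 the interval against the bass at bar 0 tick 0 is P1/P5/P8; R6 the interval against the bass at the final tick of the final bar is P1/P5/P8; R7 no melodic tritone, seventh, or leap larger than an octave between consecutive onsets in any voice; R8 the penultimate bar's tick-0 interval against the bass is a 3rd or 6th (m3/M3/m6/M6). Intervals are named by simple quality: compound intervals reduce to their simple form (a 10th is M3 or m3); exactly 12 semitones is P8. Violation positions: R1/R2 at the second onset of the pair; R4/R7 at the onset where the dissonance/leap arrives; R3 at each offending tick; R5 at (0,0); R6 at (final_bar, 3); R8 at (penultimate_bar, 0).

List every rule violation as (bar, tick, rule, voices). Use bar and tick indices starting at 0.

(1, 0, R1, (0, 1))
(4, 0, R4, (0, 1))
(7, 0, R7, (0,))
(8, 0, R2, (0, 1))

bar 0: v0=G3 v1=G4 downbeat P8
bar 1: v0=E3 v1=E4 downbeat P8
bar 2: v0=D3 v1=B3 downbeat M6
bar 3: v0=E3 v1=G3 downbeat m3
bar 4: v0=C3 v1=D3 downbeat M2
bar 5: v0=A2 v1=E3 downbeat P5
bar 6: v0=B2 v1=D3 downbeat m3
bar 7: v0=F3 v1=D4 downbeat M6
bar 8: v0=G3 v1=G4 downbeat P8
  -> R1 @ bar 1 tick 0 v(0, 1): G3/G4 P8 -> E3/E4 P8 similar
  -> R4 @ bar 4 tick 0 v(0, 1): C3/D3 M2 untreated
  -> R7 @ bar 7 tick 0 v(0,): B2->F3 leap 6st
  -> R2 @ bar 8 tick 0 v(0, 1): F3/D4 M6 -> G3/G4 P8 similar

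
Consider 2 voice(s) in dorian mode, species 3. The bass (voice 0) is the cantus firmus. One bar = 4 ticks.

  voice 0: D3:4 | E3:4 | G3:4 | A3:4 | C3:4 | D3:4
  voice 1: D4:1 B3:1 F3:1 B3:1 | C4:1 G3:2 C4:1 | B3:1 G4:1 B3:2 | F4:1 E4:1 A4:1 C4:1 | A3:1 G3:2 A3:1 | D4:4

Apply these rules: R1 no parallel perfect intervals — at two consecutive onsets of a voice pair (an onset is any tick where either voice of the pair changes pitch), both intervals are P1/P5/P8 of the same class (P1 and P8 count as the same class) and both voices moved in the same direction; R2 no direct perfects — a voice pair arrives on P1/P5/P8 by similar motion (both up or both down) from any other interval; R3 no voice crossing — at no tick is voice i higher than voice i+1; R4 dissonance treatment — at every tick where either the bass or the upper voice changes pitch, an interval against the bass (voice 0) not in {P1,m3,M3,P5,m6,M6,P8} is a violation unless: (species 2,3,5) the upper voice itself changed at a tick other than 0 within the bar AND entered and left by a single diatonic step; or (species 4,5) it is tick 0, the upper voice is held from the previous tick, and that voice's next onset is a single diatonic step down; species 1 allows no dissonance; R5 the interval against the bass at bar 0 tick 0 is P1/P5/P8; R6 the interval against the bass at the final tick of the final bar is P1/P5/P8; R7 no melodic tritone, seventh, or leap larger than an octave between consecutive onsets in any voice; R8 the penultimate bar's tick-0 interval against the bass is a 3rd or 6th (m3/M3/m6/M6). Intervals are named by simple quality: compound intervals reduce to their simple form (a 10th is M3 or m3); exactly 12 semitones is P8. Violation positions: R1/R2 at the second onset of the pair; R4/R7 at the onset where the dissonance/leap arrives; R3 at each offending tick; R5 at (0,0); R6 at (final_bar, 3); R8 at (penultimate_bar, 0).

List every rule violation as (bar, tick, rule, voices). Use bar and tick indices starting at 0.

bar 0: v0=D3 v1=D4 downbeat P8
bar 1: v0=E3 v1=C4 downbeat m6
bar 2: v0=G3 v1=B3 downbeat M3
bar 3: v0=A3 v1=F4 downbeat m6
bar 4: v0=C3 v1=A3 downbeat M6
bar 5: v0=D3 v1=D4 downbeat P8
  -> R7 @ bar 0 tick 2 v(1,): B3->F3 leap 6st
  -> R7 @ bar 0 tick 3 v(1,): F3->B3 leap 6st
  -> R7 @ bar 3 tick 0 v(1,): B3->F4 leap 6st
  -> R2 @ bar 5 tick 0 v(0, 1): C3/A3 M6 -> D3/D4 P8 similar

(0, 2, R7, (1,))
(0, 3, R7, (1,))
(3, 0, R7, (1,))
(5, 0, R2, (0, 1))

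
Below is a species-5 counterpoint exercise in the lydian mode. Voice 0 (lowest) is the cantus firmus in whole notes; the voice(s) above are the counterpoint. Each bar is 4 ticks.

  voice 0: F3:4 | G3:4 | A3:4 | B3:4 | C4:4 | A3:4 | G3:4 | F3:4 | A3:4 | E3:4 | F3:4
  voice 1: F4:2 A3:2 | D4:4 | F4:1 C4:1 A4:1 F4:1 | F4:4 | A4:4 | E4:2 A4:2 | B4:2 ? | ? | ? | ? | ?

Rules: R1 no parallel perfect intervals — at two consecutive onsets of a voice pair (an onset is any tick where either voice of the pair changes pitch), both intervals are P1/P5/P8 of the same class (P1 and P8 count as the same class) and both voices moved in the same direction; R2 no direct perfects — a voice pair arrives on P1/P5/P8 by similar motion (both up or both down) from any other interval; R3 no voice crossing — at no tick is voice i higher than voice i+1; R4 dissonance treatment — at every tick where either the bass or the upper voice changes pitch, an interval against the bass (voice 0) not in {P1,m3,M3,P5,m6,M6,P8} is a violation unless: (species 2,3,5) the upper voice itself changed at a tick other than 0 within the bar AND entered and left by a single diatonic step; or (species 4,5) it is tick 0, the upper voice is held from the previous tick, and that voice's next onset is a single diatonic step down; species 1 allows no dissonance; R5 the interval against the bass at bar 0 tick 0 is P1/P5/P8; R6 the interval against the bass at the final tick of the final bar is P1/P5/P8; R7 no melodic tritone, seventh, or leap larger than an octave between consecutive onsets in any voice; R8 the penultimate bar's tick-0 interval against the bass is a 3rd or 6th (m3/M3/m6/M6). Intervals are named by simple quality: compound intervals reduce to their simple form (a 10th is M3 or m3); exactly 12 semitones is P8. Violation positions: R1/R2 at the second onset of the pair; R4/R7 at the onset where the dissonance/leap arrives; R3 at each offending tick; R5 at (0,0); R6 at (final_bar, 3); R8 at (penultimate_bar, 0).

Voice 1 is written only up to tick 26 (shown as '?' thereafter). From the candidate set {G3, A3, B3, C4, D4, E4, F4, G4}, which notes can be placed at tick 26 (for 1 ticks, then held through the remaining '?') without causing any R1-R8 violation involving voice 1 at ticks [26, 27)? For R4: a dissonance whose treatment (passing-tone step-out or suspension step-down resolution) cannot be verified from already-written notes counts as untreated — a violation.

G3: violates R7
A3: violates R4,R7
B3: legal
C4: violates R4,R7
D4: legal
E4: legal
F4: violates R4,R7
G4: legal

{B3, D4, E4, G4}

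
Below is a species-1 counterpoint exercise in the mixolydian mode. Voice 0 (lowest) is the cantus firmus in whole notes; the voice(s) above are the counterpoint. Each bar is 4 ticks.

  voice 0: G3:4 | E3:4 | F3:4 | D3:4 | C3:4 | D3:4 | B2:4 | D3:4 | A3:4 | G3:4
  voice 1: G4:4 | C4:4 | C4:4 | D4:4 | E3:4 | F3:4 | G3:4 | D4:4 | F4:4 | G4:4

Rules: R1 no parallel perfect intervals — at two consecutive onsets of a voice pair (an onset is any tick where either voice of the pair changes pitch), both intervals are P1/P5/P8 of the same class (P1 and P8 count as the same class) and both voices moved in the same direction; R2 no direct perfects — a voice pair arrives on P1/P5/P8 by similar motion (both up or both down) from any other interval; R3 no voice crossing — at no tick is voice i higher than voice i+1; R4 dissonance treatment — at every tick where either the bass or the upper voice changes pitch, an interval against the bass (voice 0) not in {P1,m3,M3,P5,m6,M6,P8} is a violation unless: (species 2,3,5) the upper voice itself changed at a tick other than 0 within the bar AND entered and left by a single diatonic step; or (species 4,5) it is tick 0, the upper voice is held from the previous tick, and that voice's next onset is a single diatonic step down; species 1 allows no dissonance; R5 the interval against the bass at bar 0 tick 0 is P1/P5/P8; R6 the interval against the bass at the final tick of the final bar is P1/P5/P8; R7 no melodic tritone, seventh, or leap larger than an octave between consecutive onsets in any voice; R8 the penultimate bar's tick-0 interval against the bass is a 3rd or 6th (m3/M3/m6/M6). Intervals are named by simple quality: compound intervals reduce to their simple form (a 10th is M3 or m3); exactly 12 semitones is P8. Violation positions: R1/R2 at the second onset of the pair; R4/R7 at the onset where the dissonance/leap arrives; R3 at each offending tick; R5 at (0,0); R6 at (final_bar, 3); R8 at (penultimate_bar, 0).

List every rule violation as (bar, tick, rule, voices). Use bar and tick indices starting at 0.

bar 0: v0=G3 v1=G4 downbeat P8
bar 1: v0=E3 v1=C4 downbeat m6
bar 2: v0=F3 v1=C4 downbeat P5
bar 3: v0=D3 v1=D4 downbeat P8
bar 4: v0=C3 v1=E3 downbeat M3
bar 5: v0=D3 v1=F3 downbeat m3
bar 6: v0=B2 v1=G3 downbeat m6
bar 7: v0=D3 v1=D4 downbeat P8
bar 8: v0=A3 v1=F4 downbeat m6
bar 9: v0=G3 v1=G4 downbeat P8
  -> R7 @ bar 4 tick 0 v(1,): D4->E3 leap 10st
  -> R2 @ bar 7 tick 0 v(0, 1): B2/G3 m6 -> D3/D4 P8 similar

(4, 0, R7, (1,))
(7, 0, R2, (0, 1))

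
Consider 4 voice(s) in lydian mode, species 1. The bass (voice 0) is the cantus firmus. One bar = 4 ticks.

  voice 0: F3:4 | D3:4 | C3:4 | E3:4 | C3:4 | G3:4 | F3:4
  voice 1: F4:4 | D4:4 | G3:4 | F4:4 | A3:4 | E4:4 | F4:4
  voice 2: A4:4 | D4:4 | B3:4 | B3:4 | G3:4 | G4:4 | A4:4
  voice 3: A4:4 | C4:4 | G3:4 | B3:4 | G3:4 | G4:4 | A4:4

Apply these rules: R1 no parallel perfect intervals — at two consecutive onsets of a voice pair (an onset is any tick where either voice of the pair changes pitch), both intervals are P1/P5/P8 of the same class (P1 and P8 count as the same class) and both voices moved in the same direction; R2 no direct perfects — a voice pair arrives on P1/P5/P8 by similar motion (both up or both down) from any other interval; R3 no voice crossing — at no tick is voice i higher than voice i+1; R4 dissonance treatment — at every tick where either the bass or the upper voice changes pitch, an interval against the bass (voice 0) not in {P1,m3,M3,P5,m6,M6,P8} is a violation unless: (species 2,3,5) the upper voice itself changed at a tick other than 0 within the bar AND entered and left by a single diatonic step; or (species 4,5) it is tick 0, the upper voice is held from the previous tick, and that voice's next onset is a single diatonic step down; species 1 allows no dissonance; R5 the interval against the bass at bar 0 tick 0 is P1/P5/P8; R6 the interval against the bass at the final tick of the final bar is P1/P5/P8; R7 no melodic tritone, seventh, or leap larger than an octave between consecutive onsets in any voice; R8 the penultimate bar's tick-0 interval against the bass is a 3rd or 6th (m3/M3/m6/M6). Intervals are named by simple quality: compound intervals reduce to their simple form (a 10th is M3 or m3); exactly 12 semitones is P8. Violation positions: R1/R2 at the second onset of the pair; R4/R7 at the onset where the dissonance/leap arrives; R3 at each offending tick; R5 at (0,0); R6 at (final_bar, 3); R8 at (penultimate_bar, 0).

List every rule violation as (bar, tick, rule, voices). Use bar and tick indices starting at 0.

bar 0: v0=F3 v1=F4 v2=A4 v3=A4 downbeat M3
bar 1: v0=D3 v1=D4 v2=D4 v3=C4 downbeat m7
bar 2: v0=C3 v1=G3 v2=B3 v3=G3 downbeat P5
bar 3: v0=E3 v1=F4 v2=B3 v3=B3 downbeat P5
bar 4: v0=C3 v1=A3 v2=G3 v3=G3 downbeat P5
bar 5: v0=G3 v1=E4 v2=G4 v3=G4 downbeat P8
bar 6: v0=F3 v1=F4 v2=A4 v3=A4 downbeat M3
  -> R5 @ bar 0 tick 0 v(0, 2): opens on M3
  -> R5 @ bar 0 tick 0 v(0, 3): opens on M3
  -> R1 @ bar 1 tick 0 v(0, 1): F3/F4 P8 -> D3/D4 P8 similar
  -> R2 @ bar 1 tick 0 v(0, 2): F3/A4 M3 -> D3/D4 P8 similar
  -> R2 @ bar 1 tick 0 v(1, 2): F4/A4 M3 -> D4/D4 P1 similar
  -> R3 @ bar 1 tick 0 v(2, 3): D4 above C4
  -> R4 @ bar 1 tick 0 v(0, 3): D3/C4 m7 untreated
  -> R3 @ bar 1 tick 1 v(2, 3): D4 above C4
  -> R3 @ bar 1 tick 2 v(2, 3): D4 above C4
  -> R3 @ bar 1 tick 3 v(2, 3): D4 above C4
  -> R2 @ bar 2 tick 0 v(0, 1): D3/D4 P8 -> C3/G3 P5 similar
  -> R2 @ bar 2 tick 0 v(0, 3): D3/C4 m7 -> C3/G3 P5 similar
  -> R2 @ bar 2 tick 0 v(1, 3): D4/C4 M2 -> G3/G3 P1 similar
  -> R3 @ bar 2 tick 0 v(2, 3): B3 above G3
  -> R4 @ bar 2 tick 0 v(0, 2): C3/B3 M7 untreated
  -> R3 @ bar 2 tick 1 v(2, 3): B3 above G3
  -> R3 @ bar 2 tick 2 v(2, 3): B3 above G3
  -> R3 @ bar 2 tick 3 v(2, 3): B3 above G3
  -> R1 @ bar 3 tick 0 v(0, 3): C3/G3 P5 -> E3/B3 P5 similar
  -> R3 @ bar 3 tick 0 v(1, 2): F4 above B3
  -> R4 @ bar 3 tick 0 v(0, 1): E3/F4 m2 untreated
  -> R7 @ bar 3 tick 0 v(1,): G3->F4 leap 10st
  -> R3 @ bar 3 tick 1 v(1, 2): F4 above B3
  -> R3 @ bar 3 tick 2 v(1, 2): F4 above B3
  -> R3 @ bar 3 tick 3 v(1, 2): F4 above B3
  -> R1 @ bar 4 tick 0 v(0, 2): E3/B3 P5 -> C3/G3 P5 similar
  -> R1 @ bar 4 tick 0 v(0, 3): E3/B3 P5 -> C3/G3 P5 similar
  -> R1 @ bar 4 tick 0 v(2, 3): B3/B3 P1 -> G3/G3 P1 similar
  -> R3 @ bar 4 tick 0 v(1, 2): A3 above G3
  -> R3 @ bar 4 tick 1 v(1, 2): A3 above G3
  -> R3 @ bar 4 tick 2 v(1, 2): A3 above G3
  -> R3 @ bar 4 tick 3 v(1, 2): A3 above G3
  -> R1 @ bar 5 tick 0 v(2, 3): G3/G3 P1 -> G4/G4 P1 similar
  -> R2 @ bar 5 tick 0 v(0, 2): C3/G3 P5 -> G3/G4 P8 similar
  -> R2 @ bar 5 tick 0 v(0, 3): C3/G3 P5 -> G3/G4 P8 similar
  -> R8 @ bar 5 tick 0 v(0, 2): penult P8 not 3rd/6th
  -> R8 @ bar 5 tick 0 v(0, 3): penult P8 not 3rd/6th
  -> R1 @ bar 6 tick 0 v(2, 3): G4/G4 P1 -> A4/A4 P1 similar
  -> R6 @ bar 6 tick 3 v(0, 2): closes on M3
  -> R6 @ bar 6 tick 3 v(0, 3): closes on M3

(0, 0, R5, (0, 2))
(0, 0, R5, (0, 3))
(1, 0, R1, (0, 1))
(1, 0, R2, (0, 2))
(1, 0, R2, (1, 2))
(1, 0, R3, (2, 3))
(1, 0, R4, (0, 3))
(1, 1, R3, (2, 3))
(1, 2, R3, (2, 3))
(1, 3, R3, (2, 3))
(2, 0, R2, (0, 1))
(2, 0, R2, (0, 3))
(2, 0, R2, (1, 3))
(2, 0, R3, (2, 3))
(2, 0, R4, (0, 2))
(2, 1, R3, (2, 3))
(2, 2, R3, (2, 3))
(2, 3, R3, (2, 3))
(3, 0, R1, (0, 3))
(3, 0, R3, (1, 2))
(3, 0, R4, (0, 1))
(3, 0, R7, (1,))
(3, 1, R3, (1, 2))
(3, 2, R3, (1, 2))
(3, 3, R3, (1, 2))
(4, 0, R1, (0, 2))
(4, 0, R1, (0, 3))
(4, 0, R1, (2, 3))
(4, 0, R3, (1, 2))
(4, 1, R3, (1, 2))
(4, 2, R3, (1, 2))
(4, 3, R3, (1, 2))
(5, 0, R1, (2, 3))
(5, 0, R2, (0, 2))
(5, 0, R2, (0, 3))
(5, 0, R8, (0, 2))
(5, 0, R8, (0, 3))
(6, 0, R1, (2, 3))
(6, 3, R6, (0, 2))
(6, 3, R6, (0, 3))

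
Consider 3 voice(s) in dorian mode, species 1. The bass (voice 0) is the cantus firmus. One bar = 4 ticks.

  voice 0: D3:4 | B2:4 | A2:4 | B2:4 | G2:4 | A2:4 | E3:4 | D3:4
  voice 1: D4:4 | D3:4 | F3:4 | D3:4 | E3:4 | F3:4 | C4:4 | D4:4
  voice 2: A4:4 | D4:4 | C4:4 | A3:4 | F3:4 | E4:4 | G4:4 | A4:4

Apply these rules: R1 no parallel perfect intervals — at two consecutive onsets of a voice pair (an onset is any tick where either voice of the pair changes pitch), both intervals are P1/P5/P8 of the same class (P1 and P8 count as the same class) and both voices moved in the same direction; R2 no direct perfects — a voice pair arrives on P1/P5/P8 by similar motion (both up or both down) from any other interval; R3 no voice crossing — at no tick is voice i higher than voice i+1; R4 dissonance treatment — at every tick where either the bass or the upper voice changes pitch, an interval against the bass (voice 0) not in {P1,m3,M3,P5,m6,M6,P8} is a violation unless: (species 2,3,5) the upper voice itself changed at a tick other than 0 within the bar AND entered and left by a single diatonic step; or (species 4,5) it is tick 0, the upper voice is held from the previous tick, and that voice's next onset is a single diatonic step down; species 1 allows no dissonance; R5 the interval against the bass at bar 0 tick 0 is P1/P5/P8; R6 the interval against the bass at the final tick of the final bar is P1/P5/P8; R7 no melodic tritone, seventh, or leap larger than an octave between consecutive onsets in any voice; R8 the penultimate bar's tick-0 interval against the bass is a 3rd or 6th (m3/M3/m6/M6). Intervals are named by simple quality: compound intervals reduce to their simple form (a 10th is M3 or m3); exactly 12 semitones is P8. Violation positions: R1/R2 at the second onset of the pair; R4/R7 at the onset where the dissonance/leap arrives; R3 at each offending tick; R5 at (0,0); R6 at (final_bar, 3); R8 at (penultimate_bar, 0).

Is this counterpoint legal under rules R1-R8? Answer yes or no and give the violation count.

No (8 violations)

bar 0: v0=D3 v1=D4 v2=A4 (P5)
bar 1: v0=B2 v1=D3 v2=D4 (m3)
bar 2: v0=A2 v1=F3 v2=C4 (m3)
bar 3: v0=B2 v1=D3 v2=A3 (m7)
bar 4: v0=G2 v1=E3 v2=F3 (m7)
bar 5: v0=A2 v1=F3 v2=E4 (P5)
bar 6: v0=E3 v1=C4 v2=G4 (m3)
bar 7: v0=D3 v1=D4 v2=A4 (P5)
  R2 @ bar1.0: D4/A4 P5 -> D3/D4 P8 similar
  R1 @ bar3.0: F3/C4 P5 -> D3/A3 P5 similar
  R4 @ bar3.0: B2/A3 m7 untreated
  R4 @ bar4.0: G2/F3 m7 untreated
  R2 @ bar5.0: G2/F3 m7 -> A2/E4 P5 similar
  R7 @ bar5.0: F3->E4 leap 11st
  R2 @ bar6.0: F3/E4 M7 -> C4/G4 P5 similar
  R1 @ bar7.0: C4/G4 P5 -> D4/A4 P5 similar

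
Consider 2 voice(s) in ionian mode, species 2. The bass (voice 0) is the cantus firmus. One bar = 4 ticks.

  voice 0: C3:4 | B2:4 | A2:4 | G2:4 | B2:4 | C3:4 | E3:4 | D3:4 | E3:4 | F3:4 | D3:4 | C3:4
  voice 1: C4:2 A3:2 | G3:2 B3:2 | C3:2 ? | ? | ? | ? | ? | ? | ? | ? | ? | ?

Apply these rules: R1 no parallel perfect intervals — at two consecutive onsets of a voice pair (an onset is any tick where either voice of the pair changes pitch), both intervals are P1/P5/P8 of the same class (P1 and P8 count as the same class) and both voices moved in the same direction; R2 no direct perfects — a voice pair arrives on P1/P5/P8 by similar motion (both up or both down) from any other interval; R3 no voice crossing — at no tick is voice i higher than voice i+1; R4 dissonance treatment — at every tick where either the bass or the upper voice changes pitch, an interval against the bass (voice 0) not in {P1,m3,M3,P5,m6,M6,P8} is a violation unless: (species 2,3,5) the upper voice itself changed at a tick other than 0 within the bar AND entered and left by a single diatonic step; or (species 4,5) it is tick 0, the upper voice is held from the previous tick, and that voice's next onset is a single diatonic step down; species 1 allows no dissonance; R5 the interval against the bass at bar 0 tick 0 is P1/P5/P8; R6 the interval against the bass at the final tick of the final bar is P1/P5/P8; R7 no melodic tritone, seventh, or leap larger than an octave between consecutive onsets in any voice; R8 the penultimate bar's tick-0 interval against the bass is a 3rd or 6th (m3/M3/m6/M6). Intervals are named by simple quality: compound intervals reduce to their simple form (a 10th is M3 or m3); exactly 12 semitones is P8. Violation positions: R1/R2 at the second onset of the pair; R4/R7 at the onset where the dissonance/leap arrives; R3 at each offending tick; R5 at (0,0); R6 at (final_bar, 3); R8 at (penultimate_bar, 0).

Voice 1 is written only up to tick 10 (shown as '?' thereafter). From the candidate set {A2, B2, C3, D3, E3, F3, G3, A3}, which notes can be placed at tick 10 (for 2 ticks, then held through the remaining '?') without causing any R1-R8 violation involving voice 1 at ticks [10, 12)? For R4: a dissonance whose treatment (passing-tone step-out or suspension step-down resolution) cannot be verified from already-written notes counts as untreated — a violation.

A2: legal
B2: violates R4
C3: legal
D3: violates R4
E3: legal
F3: legal
G3: violates R4
A3: legal

{A2, A3, C3, E3, F3}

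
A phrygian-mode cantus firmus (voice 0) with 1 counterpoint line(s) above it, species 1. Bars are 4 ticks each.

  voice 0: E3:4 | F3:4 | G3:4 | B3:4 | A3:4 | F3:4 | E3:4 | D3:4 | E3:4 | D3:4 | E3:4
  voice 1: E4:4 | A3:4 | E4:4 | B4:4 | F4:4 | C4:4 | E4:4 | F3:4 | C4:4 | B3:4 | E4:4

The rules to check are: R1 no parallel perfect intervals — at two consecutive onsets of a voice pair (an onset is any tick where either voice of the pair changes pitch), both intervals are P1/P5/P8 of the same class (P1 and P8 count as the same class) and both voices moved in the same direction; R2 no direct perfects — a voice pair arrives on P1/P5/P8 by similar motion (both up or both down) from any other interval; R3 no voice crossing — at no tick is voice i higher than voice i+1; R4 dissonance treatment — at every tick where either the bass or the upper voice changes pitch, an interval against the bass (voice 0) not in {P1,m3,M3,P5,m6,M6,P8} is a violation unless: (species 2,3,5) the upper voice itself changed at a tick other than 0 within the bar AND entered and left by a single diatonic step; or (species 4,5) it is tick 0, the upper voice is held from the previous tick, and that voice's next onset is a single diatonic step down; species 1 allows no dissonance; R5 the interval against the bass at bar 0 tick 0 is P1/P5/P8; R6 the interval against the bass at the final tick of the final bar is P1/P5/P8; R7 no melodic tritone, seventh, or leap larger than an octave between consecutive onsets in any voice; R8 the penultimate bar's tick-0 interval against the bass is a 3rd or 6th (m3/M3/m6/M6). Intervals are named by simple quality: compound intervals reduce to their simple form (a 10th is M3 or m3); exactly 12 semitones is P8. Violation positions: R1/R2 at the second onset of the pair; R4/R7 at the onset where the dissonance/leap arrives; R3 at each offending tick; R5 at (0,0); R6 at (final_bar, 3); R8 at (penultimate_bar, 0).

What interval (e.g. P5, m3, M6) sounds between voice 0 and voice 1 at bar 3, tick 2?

P8

voice 0=B3 voice 1=B4 -> P8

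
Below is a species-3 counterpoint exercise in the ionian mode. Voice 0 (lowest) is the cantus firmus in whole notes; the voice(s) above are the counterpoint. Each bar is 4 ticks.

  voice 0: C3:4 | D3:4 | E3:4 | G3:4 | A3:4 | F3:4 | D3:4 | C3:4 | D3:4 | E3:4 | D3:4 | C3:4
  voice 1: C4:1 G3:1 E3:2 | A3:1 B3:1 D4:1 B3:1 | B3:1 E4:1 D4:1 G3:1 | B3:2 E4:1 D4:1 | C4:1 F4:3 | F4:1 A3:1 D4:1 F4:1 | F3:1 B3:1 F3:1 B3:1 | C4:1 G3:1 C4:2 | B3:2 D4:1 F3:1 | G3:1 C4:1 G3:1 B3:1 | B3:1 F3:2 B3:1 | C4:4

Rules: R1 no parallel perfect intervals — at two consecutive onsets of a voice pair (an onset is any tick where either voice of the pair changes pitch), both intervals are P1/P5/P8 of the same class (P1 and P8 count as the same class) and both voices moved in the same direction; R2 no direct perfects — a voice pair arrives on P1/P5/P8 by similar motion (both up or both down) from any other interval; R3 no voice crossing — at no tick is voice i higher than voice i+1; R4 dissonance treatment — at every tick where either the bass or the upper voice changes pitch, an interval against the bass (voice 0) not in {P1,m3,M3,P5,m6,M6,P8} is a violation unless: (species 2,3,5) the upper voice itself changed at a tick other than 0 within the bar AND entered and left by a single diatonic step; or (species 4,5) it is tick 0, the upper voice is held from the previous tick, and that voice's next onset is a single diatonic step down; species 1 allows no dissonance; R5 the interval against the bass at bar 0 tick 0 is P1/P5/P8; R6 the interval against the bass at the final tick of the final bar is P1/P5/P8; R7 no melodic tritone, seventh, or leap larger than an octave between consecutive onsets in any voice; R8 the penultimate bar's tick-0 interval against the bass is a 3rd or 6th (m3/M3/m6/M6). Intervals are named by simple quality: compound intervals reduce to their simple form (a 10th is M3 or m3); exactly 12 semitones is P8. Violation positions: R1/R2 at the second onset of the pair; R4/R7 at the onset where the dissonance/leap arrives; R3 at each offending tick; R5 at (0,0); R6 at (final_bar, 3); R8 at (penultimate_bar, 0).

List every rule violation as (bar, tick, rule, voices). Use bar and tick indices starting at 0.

bar 0: v0=C3 v1=C4 downbeat P8
bar 1: v0=D3 v1=A3 downbeat P5
bar 2: v0=E3 v1=B3 downbeat P5
bar 3: v0=G3 v1=B3 downbeat M3
bar 4: v0=A3 v1=C4 downbeat m3
bar 5: v0=F3 v1=F4 downbeat P8
bar 6: v0=D3 v1=F3 downbeat m3
bar 7: v0=C3 v1=C4 downbeat P8
bar 8: v0=D3 v1=B3 downbeat M6
bar 9: v0=E3 v1=G3 downbeat m3
bar 10: v0=D3 v1=B3 downbeat M6
bar 11: v0=C3 v1=C4 downbeat P8
  -> R2 @ bar 1 tick 0 v(0, 1): C3/E3 M3 -> D3/A3 P5 similar
  -> R4 @ bar 2 tick 2 v(0, 1): E3/D4 m7 untreated
  -> R7 @ bar 6 tick 1 v(1,): F3->B3 leap 6st
  -> R7 @ bar 6 tick 2 v(1,): B3->F3 leap 6st
  -> R7 @ bar 6 tick 3 v(1,): F3->B3 leap 6st
  -> R7 @ bar 10 tick 1 v(1,): B3->F3 leap 6st
  -> R7 @ bar 10 tick 3 v(1,): F3->B3 leap 6st

(1, 0, R2, (0, 1))
(2, 2, R4, (0, 1))
(6, 1, R7, (1,))
(6, 2, R7, (1,))
(6, 3, R7, (1,))
(10, 1, R7, (1,))
(10, 3, R7, (1,))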